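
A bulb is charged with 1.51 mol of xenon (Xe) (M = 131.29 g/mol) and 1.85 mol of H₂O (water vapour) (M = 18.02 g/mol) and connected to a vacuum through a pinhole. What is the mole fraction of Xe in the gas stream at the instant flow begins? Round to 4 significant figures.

Rate_i ∝ x_i/√M_i (Graham's law weighted by mole fraction), so the effusate composition follows n_i/√M_i.
x_Xe(eff) = (n_Xe/√M_Xe) / (n_Xe/√M_Xe + n_H₂O/√M_H₂O)
= (1.51/√131.29) / (1.51/√131.29 + 1.85/√18.02) = 0.1318/(0.1318 + 0.4358) = 0.2322.

0.2322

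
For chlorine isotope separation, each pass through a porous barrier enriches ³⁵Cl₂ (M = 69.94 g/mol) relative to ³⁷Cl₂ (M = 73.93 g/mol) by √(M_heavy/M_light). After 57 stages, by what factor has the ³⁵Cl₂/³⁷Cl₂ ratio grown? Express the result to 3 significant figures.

4.86

Each stage multiplies the ratio by α = √(73.93/69.94), so after 57 stages the overall factor is α^57 = (73.93/69.94)^(57/2).
= 1.05705^(57/2) = 4.86.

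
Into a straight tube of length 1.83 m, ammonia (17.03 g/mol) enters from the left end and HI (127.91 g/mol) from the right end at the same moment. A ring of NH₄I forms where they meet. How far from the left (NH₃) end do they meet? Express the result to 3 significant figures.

1.34 m

In equal time, each gas travels a distance ∝ its rate ∝ 1/√M, so d_NH₃/d_HI = √(M_HI/M_NH₃) = √(127.91/17.03) = 2.741.
With d_NH₃ + d_HI = 1.83 m, d_HI = 1.83/(1 + 2.741) = 0.4892 m.
d_NH₃ = 1.83 − 0.4892 = 1.34 m.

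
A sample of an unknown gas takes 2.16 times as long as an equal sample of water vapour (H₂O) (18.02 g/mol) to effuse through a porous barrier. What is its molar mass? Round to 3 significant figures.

Since effusion rate ∝ 1/√M, t_X/t_H₂O = √(M_X/M_H₂O).
2.16 = √(M_X/18.02)
M_X = 18.02 × 2.16² = 18.02 × 4.666 = 84.1 g/mol

84.1 g/mol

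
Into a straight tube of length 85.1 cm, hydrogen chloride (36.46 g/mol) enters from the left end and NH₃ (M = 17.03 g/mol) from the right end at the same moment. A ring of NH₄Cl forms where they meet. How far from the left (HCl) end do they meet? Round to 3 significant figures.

34.5 cm

Distances travelled in equal time are proportional to diffusion rates, so d_HCl/d_NH₃ = √(M_NH₃/M_HCl) = √(17.03/36.46) = 0.6834.
With d_HCl + d_NH₃ = 85.1 cm, d_NH₃ = 85.1/(1 + 0.6834) = 50.55 cm.
d_HCl = 85.1 − 50.55 = 34.5 cm.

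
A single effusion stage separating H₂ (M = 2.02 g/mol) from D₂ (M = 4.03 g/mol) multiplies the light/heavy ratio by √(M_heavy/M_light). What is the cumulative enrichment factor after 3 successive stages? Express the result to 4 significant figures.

2.818

Each stage multiplies the ratio by α = √(4.03/2.02), so after 3 stages the overall factor is α^3 = (4.03/2.02)^(3/2).
= 1.99505^(3/2) = 2.818.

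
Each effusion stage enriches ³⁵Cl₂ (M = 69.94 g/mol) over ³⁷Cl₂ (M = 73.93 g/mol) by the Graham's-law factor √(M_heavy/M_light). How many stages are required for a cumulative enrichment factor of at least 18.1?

105

Per stage α = (73.93/69.94)^(1/2) = 1.05705^0.5, giving ln α = 0.02774.
Need α^N ≥ 18.1 ⇒ N ≥ ln(18.1) / ln α = 2.896 / 0.02774 = 104.39.
Minimum whole number of stages: N = 105.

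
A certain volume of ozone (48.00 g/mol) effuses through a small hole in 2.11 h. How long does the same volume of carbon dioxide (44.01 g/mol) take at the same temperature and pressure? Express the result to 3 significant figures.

2.02 h

Graham's law gives t_CO₂/t_O₃ = √(M_CO₂/M_O₃) = √(44.01/48.00) = √0.9169 = 0.9575.
So the time for CO₂ is 2.11 × 0.9575 = 2.02 h.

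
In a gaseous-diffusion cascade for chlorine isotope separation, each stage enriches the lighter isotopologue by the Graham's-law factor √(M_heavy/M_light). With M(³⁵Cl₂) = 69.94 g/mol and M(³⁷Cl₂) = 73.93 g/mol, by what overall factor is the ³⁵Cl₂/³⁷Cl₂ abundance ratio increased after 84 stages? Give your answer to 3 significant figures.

10.3

The single-stage factor is √(M_heavy/M_light), so 84 stages give [√(73.93/69.94)]^84 = (73.93/69.94)^(84/2).
= 1.05705^42 = 10.3.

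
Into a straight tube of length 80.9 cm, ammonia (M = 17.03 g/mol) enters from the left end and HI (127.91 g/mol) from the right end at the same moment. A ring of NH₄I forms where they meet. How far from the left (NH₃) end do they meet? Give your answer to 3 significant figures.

The fronts meet when d_NH₃ + d_HI = L with d_NH₃/d_HI = √(M_HI/M_NH₃) (Graham's law). Here √(M_HI/M_NH₃) = √(127.91/17.03) = 2.741.
With d_NH₃ + d_HI = 80.9 cm, d_HI = 80.9/(1 + 2.741) = 21.63 cm.
d_NH₃ = 80.9 − 21.63 = 59.3 cm.

59.3 cm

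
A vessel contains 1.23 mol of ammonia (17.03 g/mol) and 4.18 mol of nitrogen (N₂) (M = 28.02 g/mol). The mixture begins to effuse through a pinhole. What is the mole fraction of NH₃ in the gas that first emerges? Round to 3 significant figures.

Rate_i ∝ x_i/√M_i (Graham's law weighted by mole fraction), so the effusate composition follows n_i/√M_i.
x_NH₃(eff) = (n_NH₃/√M_NH₃) / (n_NH₃/√M_NH₃ + n_N₂/√M_N₂)
= (1.23/√17.03) / (1.23/√17.03 + 4.18/√28.02) = 0.2981/(0.2981 + 0.7897) = 0.274.

0.274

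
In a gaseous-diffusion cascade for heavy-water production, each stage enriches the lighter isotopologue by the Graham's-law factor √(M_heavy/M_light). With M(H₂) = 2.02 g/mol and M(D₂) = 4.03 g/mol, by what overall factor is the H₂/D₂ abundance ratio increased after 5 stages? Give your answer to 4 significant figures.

The single-stage factor is √(M_heavy/M_light), so 5 stages give [√(4.03/2.02)]^5 = (4.03/2.02)^(5/2).
= 1.99505^(5/2) = 5.622.

5.622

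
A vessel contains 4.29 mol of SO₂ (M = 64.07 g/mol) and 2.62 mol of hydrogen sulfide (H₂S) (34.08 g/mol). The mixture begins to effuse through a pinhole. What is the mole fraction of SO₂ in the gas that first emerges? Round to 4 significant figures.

0.5443

Each component's effusion rate ∝ (its partial pressure)·(1/√M) ∝ n_i/√M_i.
x_SO₂(eff) = (n_SO₂/√M_SO₂) / (n_SO₂/√M_SO₂ + n_H₂S/√M_H₂S)
= (4.29/√64.07) / (4.29/√64.07 + 2.62/√34.08) = 0.5360/(0.5360 + 0.4488) = 0.5443.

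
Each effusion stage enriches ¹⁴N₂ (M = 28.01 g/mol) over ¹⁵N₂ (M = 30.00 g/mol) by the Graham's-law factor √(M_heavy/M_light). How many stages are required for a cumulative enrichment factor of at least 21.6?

90

Single-stage factor α = √(30.00/28.01), so ln α = ½ ln(1.07105) = 0.03432.
Need α^N ≥ 21.6 ⇒ N ≥ ln(21.6) / ln α = 3.073 / 0.03432 = 89.54.
Rounding up, N = 90 stages.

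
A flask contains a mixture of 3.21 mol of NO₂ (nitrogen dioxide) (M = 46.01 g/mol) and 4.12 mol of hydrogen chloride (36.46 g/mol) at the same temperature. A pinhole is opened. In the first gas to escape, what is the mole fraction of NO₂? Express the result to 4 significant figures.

Each component's effusion rate ∝ (its partial pressure)·(1/√M) ∝ n_i/√M_i.
So x_NO₂ in the escaping gas = (n_NO₂/√M_NO₂) / Σ(n_i/√M_i)
= (3.21/√46.01) / (3.21/√46.01 + 4.12/√36.46) = 0.4732/(0.4732 + 0.6823) = 0.4095.

0.4095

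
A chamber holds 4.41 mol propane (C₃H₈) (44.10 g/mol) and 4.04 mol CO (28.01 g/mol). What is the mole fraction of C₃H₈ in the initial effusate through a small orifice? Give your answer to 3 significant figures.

Rate_i ∝ x_i/√M_i (Graham's law weighted by mole fraction), so the effusate composition follows n_i/√M_i.
x_C₃H₈(eff) = (n_C₃H₈/√M_C₃H₈) / (n_C₃H₈/√M_C₃H₈ + n_CO/√M_CO)
= (4.41/√44.10) / (4.41/√44.10 + 4.04/√28.01) = 0.6641/(0.6641 + 0.7634) = 0.465.

0.465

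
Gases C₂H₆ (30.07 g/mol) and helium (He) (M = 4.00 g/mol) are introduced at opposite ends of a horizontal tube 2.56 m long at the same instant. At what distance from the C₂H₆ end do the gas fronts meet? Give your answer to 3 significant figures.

The fronts meet when d_C₂H₆ + d_He = L with d_C₂H₆/d_He = √(M_He/M_C₂H₆) (Graham's law). Here √(M_He/M_C₂H₆) = √(4.00/30.07) = 0.3647.
With d_C₂H₆ + d_He = 2.56 m, d_He = 2.56/(1 + 0.3647) = 1.876 m.
d_C₂H₆ = 2.56 − 1.876 = 0.684 m.

0.684 m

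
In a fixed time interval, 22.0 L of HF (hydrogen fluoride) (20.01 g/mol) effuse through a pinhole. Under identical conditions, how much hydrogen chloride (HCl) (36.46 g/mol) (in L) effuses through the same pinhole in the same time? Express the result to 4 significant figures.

Using Graham's law: rate_HCl/rate_HF = √(M_HF/M_HCl) = √(20.01/36.46) = √0.5488 = 0.7408.
So the volume for HCl is 22.0 × 0.7408 = 16.30 L.

16.30 L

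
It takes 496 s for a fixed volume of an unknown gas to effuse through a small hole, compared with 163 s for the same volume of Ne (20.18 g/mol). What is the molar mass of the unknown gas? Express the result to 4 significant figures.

By Graham's law, t_X/t_Ne = √(M_X/M_Ne).
496/163 = 3.043 = √(M_X/20.18)
M_X = 20.18 × 3.043² = 20.18 × 9.260 = 186.9 g/mol

186.9 g/mol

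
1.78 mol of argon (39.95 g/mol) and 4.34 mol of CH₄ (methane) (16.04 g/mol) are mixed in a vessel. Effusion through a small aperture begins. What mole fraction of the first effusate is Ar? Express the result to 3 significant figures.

0.206

Each component's effusion rate ∝ (its partial pressure)·(1/√M) ∝ n_i/√M_i.
x_Ar(eff) = (n_Ar/√M_Ar) / (n_Ar/√M_Ar + n_CH₄/√M_CH₄)
= (1.78/√39.95) / (1.78/√39.95 + 4.34/√16.04) = 0.2816/(0.2816 + 1.084) = 0.206.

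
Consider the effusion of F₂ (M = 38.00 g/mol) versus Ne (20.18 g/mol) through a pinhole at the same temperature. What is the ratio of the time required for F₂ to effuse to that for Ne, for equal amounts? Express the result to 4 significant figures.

Since effusion rate ∝ 1/√M, t_F₂/t_Ne = √(M_F₂/M_Ne) = √(38.00/20.18) = √1.883 = 1.372.

1.372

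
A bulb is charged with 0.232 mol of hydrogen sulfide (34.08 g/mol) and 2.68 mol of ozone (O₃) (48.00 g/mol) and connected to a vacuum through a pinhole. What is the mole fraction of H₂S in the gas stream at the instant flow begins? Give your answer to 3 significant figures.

0.0932

The effusion rate of species i is ∝ p_i/√M_i ∝ n_i/√M_i.
Mole fraction of H₂S in the effusate = (n_H₂S/√M_H₂S) / (n_H₂S/√M_H₂S + n_O₃/√M_O₃)
= (0.232/√34.08) / (0.232/√34.08 + 2.68/√48.00) = 0.03974/(0.03974 + 0.3868) = 0.0932.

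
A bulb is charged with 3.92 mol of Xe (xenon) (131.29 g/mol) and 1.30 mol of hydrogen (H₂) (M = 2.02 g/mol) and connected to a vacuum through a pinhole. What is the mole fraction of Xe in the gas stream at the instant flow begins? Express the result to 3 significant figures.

0.272

Each component's effusion rate ∝ (its partial pressure)·(1/√M) ∝ n_i/√M_i.
So x_Xe in the escaping gas = (n_Xe/√M_Xe) / Σ(n_i/√M_i)
= (3.92/√131.29) / (3.92/√131.29 + 1.30/√2.02) = 0.3421/(0.3421 + 0.9147) = 0.272.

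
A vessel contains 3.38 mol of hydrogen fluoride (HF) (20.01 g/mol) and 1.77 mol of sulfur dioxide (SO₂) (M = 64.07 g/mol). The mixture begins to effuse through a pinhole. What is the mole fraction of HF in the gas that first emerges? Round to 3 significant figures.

Effusion rate of each component ∝ n_i/√M_i (partial pressure × 1/√M).
Mole fraction of HF in the effusate = (n_HF/√M_HF) / (n_HF/√M_HF + n_SO₂/√M_SO₂)
= (3.38/√20.01) / (3.38/√20.01 + 1.77/√64.07) = 0.7556/(0.7556 + 0.2211) = 0.774.

0.774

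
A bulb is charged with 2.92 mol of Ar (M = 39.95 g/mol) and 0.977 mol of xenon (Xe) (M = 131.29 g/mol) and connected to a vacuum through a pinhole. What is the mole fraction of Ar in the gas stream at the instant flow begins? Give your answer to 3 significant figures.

0.844

Each component's effusion rate ∝ (its partial pressure)·(1/√M) ∝ n_i/√M_i.
Mole fraction of Ar in the effusate = (n_Ar/√M_Ar) / (n_Ar/√M_Ar + n_Xe/√M_Xe)
= (2.92/√39.95) / (2.92/√39.95 + 0.977/√131.29) = 0.4620/(0.4620 + 0.08527) = 0.844.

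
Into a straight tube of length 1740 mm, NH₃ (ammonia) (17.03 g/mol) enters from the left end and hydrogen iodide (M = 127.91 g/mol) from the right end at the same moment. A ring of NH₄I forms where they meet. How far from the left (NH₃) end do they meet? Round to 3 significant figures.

1270 mm

Graham's law gives d_NH₃/d_HI = rate_NH₃/rate_HI = √(M_HI/M_NH₃) = √(127.91/17.03) = 2.741.
With d_NH₃ + d_HI = 1740 mm, d_HI = 1740/(1 + 2.741) = 465.2 mm.
d_NH₃ = 1740 − 465.2 = 1270 mm.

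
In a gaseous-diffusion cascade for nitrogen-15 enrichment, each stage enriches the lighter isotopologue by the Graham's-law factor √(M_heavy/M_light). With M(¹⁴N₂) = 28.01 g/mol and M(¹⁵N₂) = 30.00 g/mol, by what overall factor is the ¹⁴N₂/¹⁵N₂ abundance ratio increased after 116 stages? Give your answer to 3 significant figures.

53.6

The single-stage factor is √(M_heavy/M_light), so 116 stages give [√(30.00/28.01)]^116 = (30.00/28.01)^(116/2).
= 1.07105^58 = 53.6.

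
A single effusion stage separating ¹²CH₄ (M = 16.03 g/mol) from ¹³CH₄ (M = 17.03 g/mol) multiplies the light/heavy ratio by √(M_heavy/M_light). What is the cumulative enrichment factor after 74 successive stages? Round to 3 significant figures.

Each stage multiplies the ratio by α = √(17.03/16.03), so after 74 stages the overall factor is α^74 = (17.03/16.03)^(74/2).
= 1.06238^37 = 9.38.

9.38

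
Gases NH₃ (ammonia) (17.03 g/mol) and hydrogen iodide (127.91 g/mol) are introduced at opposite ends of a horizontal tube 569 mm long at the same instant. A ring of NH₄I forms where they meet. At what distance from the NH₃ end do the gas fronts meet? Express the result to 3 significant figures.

417 mm

In equal time, each gas travels a distance ∝ its rate ∝ 1/√M, so d_NH₃/d_HI = √(M_HI/M_NH₃) = √(127.91/17.03) = 2.741.
With d_NH₃ + d_HI = 569 mm, d_HI = 569/(1 + 2.741) = 152.1 mm.
d_NH₃ = 569 − 152.1 = 417 mm.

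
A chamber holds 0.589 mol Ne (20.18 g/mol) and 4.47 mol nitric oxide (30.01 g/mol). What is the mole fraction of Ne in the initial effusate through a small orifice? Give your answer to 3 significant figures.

0.138

Effusion rate of each component ∝ n_i/√M_i (partial pressure × 1/√M).
x_Ne(eff) = (n_Ne/√M_Ne) / (n_Ne/√M_Ne + n_NO/√M_NO)
= (0.589/√20.18) / (0.589/√20.18 + 4.47/√30.01) = 0.1311/(0.1311 + 0.8160) = 0.138.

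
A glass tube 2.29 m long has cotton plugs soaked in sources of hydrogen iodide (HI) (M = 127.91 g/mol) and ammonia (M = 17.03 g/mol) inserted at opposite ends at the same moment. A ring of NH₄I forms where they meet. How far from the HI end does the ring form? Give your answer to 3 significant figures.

0.612 m

Distances travelled in equal time are proportional to diffusion rates, so d_HI/d_NH₃ = √(M_NH₃/M_HI) = √(17.03/127.91) = 0.3649.
With d_HI + d_NH₃ = 2.29 m, d_NH₃ = 2.29/(1 + 0.3649) = 1.678 m.
d_HI = 2.29 − 1.678 = 0.612 m.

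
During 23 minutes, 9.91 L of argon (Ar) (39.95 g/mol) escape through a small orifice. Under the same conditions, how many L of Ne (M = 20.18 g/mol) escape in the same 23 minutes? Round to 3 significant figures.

Graham's law gives rate_Ne/rate_Ar = √(M_Ar/M_Ne) = √(39.95/20.18) = √1.980 = 1.407.
So the volume for Ne is 9.91 × 1.407 = 13.9 L.

13.9 L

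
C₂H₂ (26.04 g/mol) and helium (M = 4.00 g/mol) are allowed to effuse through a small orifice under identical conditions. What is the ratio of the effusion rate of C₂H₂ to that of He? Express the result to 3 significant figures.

Since effusion rate ∝ 1/√M, rate_C₂H₂/rate_He = √(M_He/M_C₂H₂) = √(4.00/26.04) = √0.1536 = 0.392.

0.392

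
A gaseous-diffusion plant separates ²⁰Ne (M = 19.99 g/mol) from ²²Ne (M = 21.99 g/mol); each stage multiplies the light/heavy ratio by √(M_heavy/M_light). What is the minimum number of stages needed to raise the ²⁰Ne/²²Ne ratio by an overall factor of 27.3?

Single-stage factor α = √(21.99/19.99), so ln α = ½ ln(1.10005) = 0.04768.
Need α^N ≥ 27.3 ⇒ N ≥ ln(27.3) / ln α = 3.307 / 0.04768 = 69.36.
So at least 70 stages are needed.

70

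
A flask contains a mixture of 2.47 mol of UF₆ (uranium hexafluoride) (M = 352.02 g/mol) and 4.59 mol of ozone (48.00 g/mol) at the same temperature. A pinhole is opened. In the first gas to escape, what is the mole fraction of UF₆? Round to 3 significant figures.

0.166

Rate_i ∝ x_i/√M_i (Graham's law weighted by mole fraction), so the effusate composition follows n_i/√M_i.
x_UF₆(eff) = (n_UF₆/√M_UF₆) / (n_UF₆/√M_UF₆ + n_O₃/√M_O₃)
= (2.47/√352.02) / (2.47/√352.02 + 4.59/√48.00) = 0.1316/(0.1316 + 0.6625) = 0.166.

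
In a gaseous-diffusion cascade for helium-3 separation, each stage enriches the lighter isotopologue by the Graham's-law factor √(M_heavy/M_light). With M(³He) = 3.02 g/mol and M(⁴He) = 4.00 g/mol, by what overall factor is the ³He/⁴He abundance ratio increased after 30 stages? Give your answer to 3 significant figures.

After 30 stages the ratio has grown by (√(4.00/3.02))^30 = (4.00/3.02)^(30/2).
= 1.32450^15 = 67.7.

67.7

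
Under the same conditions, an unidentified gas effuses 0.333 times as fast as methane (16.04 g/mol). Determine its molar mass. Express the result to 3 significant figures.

By Graham's law, rate_X/rate_CH₄ = √(M_CH₄/M_X).
0.333 = √(16.04/M_X)
M_X = 16.04 / 0.333² = 16.04 / 0.1109 = 145 g/mol

145 g/mol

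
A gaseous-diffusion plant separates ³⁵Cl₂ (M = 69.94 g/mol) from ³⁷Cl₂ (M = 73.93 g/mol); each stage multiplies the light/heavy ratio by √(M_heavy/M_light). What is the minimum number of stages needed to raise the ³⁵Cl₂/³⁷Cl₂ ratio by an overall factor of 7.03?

71

Per stage α = (73.93/69.94)^(1/2) = 1.05705^0.5, giving ln α = 0.02774.
Need α^N ≥ 7.03 ⇒ N ≥ ln(7.03) / ln α = 1.950 / 0.02774 = 70.30.
Minimum whole number of stages: N = 71.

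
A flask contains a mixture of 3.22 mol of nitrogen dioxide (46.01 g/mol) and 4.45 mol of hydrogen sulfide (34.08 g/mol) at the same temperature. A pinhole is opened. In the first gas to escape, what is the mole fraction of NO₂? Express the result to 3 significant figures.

0.384

The effusion rate of species i is ∝ p_i/√M_i ∝ n_i/√M_i.
Mole fraction of NO₂ in the effusate = (n_NO₂/√M_NO₂) / (n_NO₂/√M_NO₂ + n_H₂S/√M_H₂S)
= (3.22/√46.01) / (3.22/√46.01 + 4.45/√34.08) = 0.4747/(0.4747 + 0.7623) = 0.384.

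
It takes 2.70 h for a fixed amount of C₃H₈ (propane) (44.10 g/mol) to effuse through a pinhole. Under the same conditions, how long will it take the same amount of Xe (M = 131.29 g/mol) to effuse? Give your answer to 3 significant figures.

4.66 h

Using Graham's law: t_Xe/t_C₃H₈ = √(M_Xe/M_C₃H₈) = √(131.29/44.10) = √2.977 = 1.725.
So the time for Xe is 2.70 × 1.725 = 4.66 h.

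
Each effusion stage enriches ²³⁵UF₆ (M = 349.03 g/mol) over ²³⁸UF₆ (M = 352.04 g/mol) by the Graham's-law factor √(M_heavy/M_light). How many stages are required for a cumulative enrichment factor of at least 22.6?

727

Single-stage factor α = √(352.04/349.03), so ln α = ½ ln(1.00862) = 0.004293.
Need α^N ≥ 22.6 ⇒ N ≥ ln(22.6) / ln α = 3.118 / 0.004293 = 726.21.
Minimum whole number of stages: N = 727.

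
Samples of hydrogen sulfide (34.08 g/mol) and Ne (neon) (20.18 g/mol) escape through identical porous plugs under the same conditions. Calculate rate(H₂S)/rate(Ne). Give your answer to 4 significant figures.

Graham's law gives rate_H₂S/rate_Ne = √(M_Ne/M_H₂S) = √(20.18/34.08) = √0.5921 = 0.7695.

0.7695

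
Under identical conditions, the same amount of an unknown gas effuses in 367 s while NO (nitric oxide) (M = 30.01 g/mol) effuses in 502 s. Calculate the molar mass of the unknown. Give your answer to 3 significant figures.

16.0 g/mol

Since effusion rate ∝ 1/√M, t_X/t_NO = √(M_X/M_NO).
367/502 = 0.7311 = √(M_X/30.01)
M_X = 30.01 × 0.7311² = 30.01 × 0.5345 = 16.0 g/mol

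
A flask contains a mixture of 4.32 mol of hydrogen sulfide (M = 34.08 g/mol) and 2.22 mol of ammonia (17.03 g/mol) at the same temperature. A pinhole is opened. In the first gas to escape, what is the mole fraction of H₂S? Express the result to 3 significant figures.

0.579

Each component's effusion rate ∝ (its partial pressure)·(1/√M) ∝ n_i/√M_i.
Mole fraction of H₂S in the effusate = (n_H₂S/√M_H₂S) / (n_H₂S/√M_H₂S + n_NH₃/√M_NH₃)
= (4.32/√34.08) / (4.32/√34.08 + 2.22/√17.03) = 0.7400/(0.7400 + 0.5380) = 0.579.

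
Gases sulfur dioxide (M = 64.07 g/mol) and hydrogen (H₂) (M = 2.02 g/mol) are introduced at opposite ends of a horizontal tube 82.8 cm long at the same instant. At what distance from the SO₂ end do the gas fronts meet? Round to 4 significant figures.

In equal time, each gas travels a distance ∝ its rate ∝ 1/√M, so d_SO₂/d_H₂ = √(M_H₂/M_SO₂) = √(2.02/64.07) = 0.1776.
With d_SO₂ + d_H₂ = 82.8 cm, d_H₂ = 82.8/(1 + 0.1776) = 70.31 cm.
d_SO₂ = 82.8 − 70.31 = 12.49 cm.

12.49 cm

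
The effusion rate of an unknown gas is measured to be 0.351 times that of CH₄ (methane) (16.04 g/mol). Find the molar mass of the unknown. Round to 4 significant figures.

Since effusion rate ∝ 1/√M, rate_X/rate_CH₄ = √(M_CH₄/M_X).
0.351 = √(16.04/M_X)
M_X = 16.04 / 0.351² = 16.04 / 0.1232 = 130.2 g/mol

130.2 g/mol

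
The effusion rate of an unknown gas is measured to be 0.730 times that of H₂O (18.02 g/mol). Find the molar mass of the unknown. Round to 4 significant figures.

33.81 g/mol

Using Graham's law: rate_X/rate_H₂O = √(M_H₂O/M_X).
0.730 = √(18.02/M_X)
M_X = 18.02 / 0.730² = 18.02 / 0.5329 = 33.81 g/mol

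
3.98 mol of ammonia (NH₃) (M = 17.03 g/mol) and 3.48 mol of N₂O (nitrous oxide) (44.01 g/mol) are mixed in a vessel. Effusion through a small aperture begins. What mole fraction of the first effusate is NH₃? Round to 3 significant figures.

0.648

Rate_i ∝ x_i/√M_i (Graham's law weighted by mole fraction), so the effusate composition follows n_i/√M_i.
So x_NH₃ in the escaping gas = (n_NH₃/√M_NH₃) / Σ(n_i/√M_i)
= (3.98/√17.03) / (3.98/√17.03 + 3.48/√44.01) = 0.9644/(0.9644 + 0.5246) = 0.648.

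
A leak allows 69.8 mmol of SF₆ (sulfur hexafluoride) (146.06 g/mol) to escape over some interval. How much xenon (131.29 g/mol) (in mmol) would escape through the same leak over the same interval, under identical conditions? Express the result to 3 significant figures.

Using Graham's law: rate_Xe/rate_SF₆ = √(M_SF₆/M_Xe) = √(146.06/131.29) = √1.112 = 1.055.
So the amount for Xe is 69.8 × 1.055 = 73.6 mmol.

73.6 mmol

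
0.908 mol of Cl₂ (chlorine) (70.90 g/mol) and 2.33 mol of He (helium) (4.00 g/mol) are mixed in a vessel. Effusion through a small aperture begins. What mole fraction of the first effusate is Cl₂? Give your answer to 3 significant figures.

Rate_i ∝ x_i/√M_i (Graham's law weighted by mole fraction), so the effusate composition follows n_i/√M_i.
x_Cl₂(eff) = (n_Cl₂/√M_Cl₂) / (n_Cl₂/√M_Cl₂ + n_He/√M_He)
= (0.908/√70.90) / (0.908/√70.90 + 2.33/√4.00) = 0.1078/(0.1078 + 1.165) = 0.0847.

0.0847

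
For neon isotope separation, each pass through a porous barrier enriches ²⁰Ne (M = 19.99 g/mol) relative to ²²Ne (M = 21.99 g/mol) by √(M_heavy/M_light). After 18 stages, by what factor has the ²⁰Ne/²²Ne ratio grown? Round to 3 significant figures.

After 18 stages the ratio has grown by (√(21.99/19.99))^18 = (21.99/19.99)^(18/2).
= 1.10005^9 = 2.36.

2.36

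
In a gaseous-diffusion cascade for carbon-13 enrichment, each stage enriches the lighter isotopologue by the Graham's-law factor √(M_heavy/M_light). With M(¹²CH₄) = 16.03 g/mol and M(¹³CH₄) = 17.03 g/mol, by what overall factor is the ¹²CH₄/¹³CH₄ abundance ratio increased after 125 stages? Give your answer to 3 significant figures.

43.9

Each stage multiplies the ratio by α = √(17.03/16.03), so after 125 stages the overall factor is α^125 = (17.03/16.03)^(125/2).
= 1.06238^(125/2) = 43.9.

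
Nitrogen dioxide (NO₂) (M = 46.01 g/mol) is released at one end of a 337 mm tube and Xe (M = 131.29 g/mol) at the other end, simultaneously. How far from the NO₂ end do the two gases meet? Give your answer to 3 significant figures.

212 mm

In equal time, each gas travels a distance ∝ its rate ∝ 1/√M, so d_NO₂/d_Xe = √(M_Xe/M_NO₂) = √(131.29/46.01) = 1.689.
With d_NO₂ + d_Xe = 337 mm, d_Xe = 337/(1 + 1.689) = 125.3 mm.
d_NO₂ = 337 − 125.3 = 212 mm.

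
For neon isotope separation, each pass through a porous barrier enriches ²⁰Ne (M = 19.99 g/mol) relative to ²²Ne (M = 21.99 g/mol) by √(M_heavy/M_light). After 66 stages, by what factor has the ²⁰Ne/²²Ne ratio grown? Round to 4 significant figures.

23.26

The single-stage factor is √(M_heavy/M_light), so 66 stages give [√(21.99/19.99)]^66 = (21.99/19.99)^(66/2).
= 1.10005^33 = 23.26.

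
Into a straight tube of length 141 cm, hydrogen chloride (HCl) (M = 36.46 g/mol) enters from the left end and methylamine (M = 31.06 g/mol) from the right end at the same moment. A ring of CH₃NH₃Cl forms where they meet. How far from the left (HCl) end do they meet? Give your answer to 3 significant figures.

67.7 cm

Distances travelled in equal time are proportional to diffusion rates, so d_HCl/d_CH₃NH₂ = √(M_CH₃NH₂/M_HCl) = √(31.06/36.46) = 0.9230.
With d_HCl + d_CH₃NH₂ = 141 cm, d_CH₃NH₂ = 141/(1 + 0.9230) = 73.32 cm.
d_HCl = 141 − 73.32 = 67.7 cm.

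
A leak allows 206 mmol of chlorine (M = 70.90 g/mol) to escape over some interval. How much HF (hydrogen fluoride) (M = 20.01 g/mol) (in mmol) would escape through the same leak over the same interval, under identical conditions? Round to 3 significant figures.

By Graham's law, rate_HF/rate_Cl₂ = √(M_Cl₂/M_HF) = √(70.90/20.01) = √3.543 = 1.882.
So the amount for HF is 206 × 1.882 = 388 mmol.

388 mmol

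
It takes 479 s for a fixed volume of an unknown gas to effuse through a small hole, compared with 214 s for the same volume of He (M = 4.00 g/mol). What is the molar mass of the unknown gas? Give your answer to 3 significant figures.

Using Graham's law: t_X/t_He = √(M_X/M_He).
479/214 = 2.238 = √(M_X/4.00)
M_X = 4.00 × 2.238² = 4.00 × 5.010 = 20.0 g/mol

20.0 g/mol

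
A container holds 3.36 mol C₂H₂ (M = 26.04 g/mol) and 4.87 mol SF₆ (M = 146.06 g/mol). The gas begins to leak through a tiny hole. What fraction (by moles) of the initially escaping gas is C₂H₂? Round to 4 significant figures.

Rate_i ∝ x_i/√M_i (Graham's law weighted by mole fraction), so the effusate composition follows n_i/√M_i.
So x_C₂H₂ in the escaping gas = (n_C₂H₂/√M_C₂H₂) / Σ(n_i/√M_i)
= (3.36/√26.04) / (3.36/√26.04 + 4.87/√146.06) = 0.6584/(0.6584 + 0.4030) = 0.6204.

0.6204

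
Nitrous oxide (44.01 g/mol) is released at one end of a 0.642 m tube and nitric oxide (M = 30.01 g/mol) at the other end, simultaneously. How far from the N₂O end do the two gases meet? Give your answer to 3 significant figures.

Distances travelled in equal time are proportional to diffusion rates, so d_N₂O/d_NO = √(M_NO/M_N₂O) = √(30.01/44.01) = 0.8258.
With d_N₂O + d_NO = 0.642 m, d_NO = 0.642/(1 + 0.8258) = 0.3516 m.
d_N₂O = 0.642 − 0.3516 = 0.290 m.

0.290 m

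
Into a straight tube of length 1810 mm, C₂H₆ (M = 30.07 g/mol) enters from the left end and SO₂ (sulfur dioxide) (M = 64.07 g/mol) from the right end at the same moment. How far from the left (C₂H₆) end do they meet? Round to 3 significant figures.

The fronts meet when d_C₂H₆ + d_SO₂ = L with d_C₂H₆/d_SO₂ = √(M_SO₂/M_C₂H₆) (Graham's law). Here √(M_SO₂/M_C₂H₆) = √(64.07/30.07) = 1.460.
With d_C₂H₆ + d_SO₂ = 1810 mm, d_SO₂ = 1810/(1 + 1.460) = 735.9 mm.
d_C₂H₆ = 1810 − 735.9 = 1070 mm.

1070 mm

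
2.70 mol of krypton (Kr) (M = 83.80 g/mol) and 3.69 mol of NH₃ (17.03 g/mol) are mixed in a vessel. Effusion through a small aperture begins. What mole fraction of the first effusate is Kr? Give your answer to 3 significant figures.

0.248

Effusion rate of each component ∝ n_i/√M_i (partial pressure × 1/√M).
x_Kr(eff) = (n_Kr/√M_Kr) / (n_Kr/√M_Kr + n_NH₃/√M_NH₃)
= (2.70/√83.80) / (2.70/√83.80 + 3.69/√17.03) = 0.2949/(0.2949 + 0.8942) = 0.248.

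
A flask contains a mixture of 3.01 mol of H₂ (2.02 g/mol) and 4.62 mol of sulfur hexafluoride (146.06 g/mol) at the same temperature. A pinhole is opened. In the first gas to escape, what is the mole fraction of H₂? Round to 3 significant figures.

The effusion rate of species i is ∝ p_i/√M_i ∝ n_i/√M_i.
So x_H₂ in the escaping gas = (n_H₂/√M_H₂) / Σ(n_i/√M_i)
= (3.01/√2.02) / (3.01/√2.02 + 4.62/√146.06) = 2.118/(2.118 + 0.3823) = 0.847.

0.847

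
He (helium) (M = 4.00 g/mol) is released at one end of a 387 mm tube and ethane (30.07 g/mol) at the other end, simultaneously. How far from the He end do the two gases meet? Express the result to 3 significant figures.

The fronts meet when d_He + d_C₂H₆ = L with d_He/d_C₂H₆ = √(M_C₂H₆/M_He) (Graham's law). Here √(M_C₂H₆/M_He) = √(30.07/4.00) = 2.742.
With d_He + d_C₂H₆ = 387 mm, d_C₂H₆ = 387/(1 + 2.742) = 103.4 mm.
d_He = 387 − 103.4 = 284 mm.

284 mm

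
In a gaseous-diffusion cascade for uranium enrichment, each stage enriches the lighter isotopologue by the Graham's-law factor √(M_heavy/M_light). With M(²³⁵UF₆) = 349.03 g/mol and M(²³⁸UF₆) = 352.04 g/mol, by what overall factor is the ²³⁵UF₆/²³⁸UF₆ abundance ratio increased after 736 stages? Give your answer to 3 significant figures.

23.6

The single-stage factor is √(M_heavy/M_light), so 736 stages give [√(352.04/349.03)]^736 = (352.04/349.03)^(736/2).
= 1.00862^368 = 23.6.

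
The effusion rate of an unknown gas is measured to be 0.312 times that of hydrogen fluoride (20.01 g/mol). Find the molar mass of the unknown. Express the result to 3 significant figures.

Graham's law gives rate_X/rate_HF = √(M_HF/M_X).
0.312 = √(20.01/M_X)
M_X = 20.01 / 0.312² = 20.01 / 0.09734 = 206 g/mol

206 g/mol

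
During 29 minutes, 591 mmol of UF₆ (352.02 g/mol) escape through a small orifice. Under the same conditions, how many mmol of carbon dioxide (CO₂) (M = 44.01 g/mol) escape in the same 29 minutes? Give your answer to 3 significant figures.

1670 mmol

Since effusion rate ∝ 1/√M, rate_CO₂/rate_UF₆ = √(M_UF₆/M_CO₂) = √(352.02/44.01) = √7.999 = 2.828.
So the amount for CO₂ is 591 × 2.828 = 1670 mmol.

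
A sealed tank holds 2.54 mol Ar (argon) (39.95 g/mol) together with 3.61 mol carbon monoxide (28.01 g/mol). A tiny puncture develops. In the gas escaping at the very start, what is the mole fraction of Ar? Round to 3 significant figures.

0.371

Rate_i ∝ x_i/√M_i (Graham's law weighted by mole fraction), so the effusate composition follows n_i/√M_i.
x_Ar(eff) = (n_Ar/√M_Ar) / (n_Ar/√M_Ar + n_CO/√M_CO)
= (2.54/√39.95) / (2.54/√39.95 + 3.61/√28.01) = 0.4019/(0.4019 + 0.6821) = 0.371.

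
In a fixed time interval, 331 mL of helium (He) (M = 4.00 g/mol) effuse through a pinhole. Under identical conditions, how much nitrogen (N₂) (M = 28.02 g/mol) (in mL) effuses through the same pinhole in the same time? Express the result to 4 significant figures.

125.1 mL

From Graham's law, rate_N₂/rate_He = √(M_He/M_N₂) = √(4.00/28.02) = √0.1428 = 0.3778.
So the volume for N₂ is 331 × 0.3778 = 125.1 mL.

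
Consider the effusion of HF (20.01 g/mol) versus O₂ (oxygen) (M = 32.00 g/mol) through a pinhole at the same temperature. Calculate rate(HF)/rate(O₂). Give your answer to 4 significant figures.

1.265

From Graham's law, rate_HF/rate_O₂ = √(M_O₂/M_HF) = √(32.00/20.01) = √1.599 = 1.265.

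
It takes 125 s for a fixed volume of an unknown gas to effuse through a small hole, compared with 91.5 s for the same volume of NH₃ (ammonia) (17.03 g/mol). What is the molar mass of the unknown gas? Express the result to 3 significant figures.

31.8 g/mol

By Graham's law, t_X/t_NH₃ = √(M_X/M_NH₃).
125/91.5 = 1.366 = √(M_X/17.03)
M_X = 17.03 × 1.366² = 17.03 × 1.866 = 31.8 g/mol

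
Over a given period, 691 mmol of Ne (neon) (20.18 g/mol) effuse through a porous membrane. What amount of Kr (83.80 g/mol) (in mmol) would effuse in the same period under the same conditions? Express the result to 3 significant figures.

339 mmol

From Graham's law, rate_Kr/rate_Ne = √(M_Ne/M_Kr) = √(20.18/83.80) = √0.2408 = 0.4907.
So the amount for Kr is 691 × 0.4907 = 339 mmol.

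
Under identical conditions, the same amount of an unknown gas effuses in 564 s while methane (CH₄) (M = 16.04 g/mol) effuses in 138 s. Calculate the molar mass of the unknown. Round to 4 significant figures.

267.9 g/mol

By Graham's law, t_X/t_CH₄ = √(M_X/M_CH₄).
564/138 = 4.087 = √(M_X/16.04)
M_X = 16.04 × 4.087² = 16.04 × 16.70 = 267.9 g/mol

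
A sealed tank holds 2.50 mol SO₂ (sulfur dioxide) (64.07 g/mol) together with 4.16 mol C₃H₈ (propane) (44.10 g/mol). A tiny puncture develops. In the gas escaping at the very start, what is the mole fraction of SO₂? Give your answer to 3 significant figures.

Effusion rate of each component ∝ n_i/√M_i (partial pressure × 1/√M).
So x_SO₂ in the escaping gas = (n_SO₂/√M_SO₂) / Σ(n_i/√M_i)
= (2.50/√64.07) / (2.50/√64.07 + 4.16/√44.10) = 0.3123/(0.3123 + 0.6264) = 0.333.

0.333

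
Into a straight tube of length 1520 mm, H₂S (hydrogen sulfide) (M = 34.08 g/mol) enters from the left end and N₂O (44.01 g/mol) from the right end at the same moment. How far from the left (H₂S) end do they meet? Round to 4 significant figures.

Graham's law gives d_H₂S/d_N₂O = rate_H₂S/rate_N₂O = √(M_N₂O/M_H₂S) = √(44.01/34.08) = 1.136.
With d_H₂S + d_N₂O = 1520 mm, d_N₂O = 1520/(1 + 1.136) = 711.5 mm.
d_H₂S = 1520 − 711.5 = 808.5 mm.

808.5 mm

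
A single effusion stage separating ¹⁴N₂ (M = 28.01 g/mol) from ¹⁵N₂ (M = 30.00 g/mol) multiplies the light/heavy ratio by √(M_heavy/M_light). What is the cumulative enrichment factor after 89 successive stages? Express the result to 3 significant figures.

21.2

Overall factor = α^89 with α = √(30.00/28.01), i.e. (30.00/28.01)^(89/2).
= 1.07105^(89/2) = 21.2.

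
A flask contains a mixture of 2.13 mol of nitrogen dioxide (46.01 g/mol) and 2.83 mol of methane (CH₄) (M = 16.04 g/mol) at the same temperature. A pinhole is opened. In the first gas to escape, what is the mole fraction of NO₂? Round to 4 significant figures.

0.3077

Rate_i ∝ x_i/√M_i (Graham's law weighted by mole fraction), so the effusate composition follows n_i/√M_i.
Mole fraction of NO₂ in the effusate = (n_NO₂/√M_NO₂) / (n_NO₂/√M_NO₂ + n_CH₄/√M_CH₄)
= (2.13/√46.01) / (2.13/√46.01 + 2.83/√16.04) = 0.3140/(0.3140 + 0.7066) = 0.3077.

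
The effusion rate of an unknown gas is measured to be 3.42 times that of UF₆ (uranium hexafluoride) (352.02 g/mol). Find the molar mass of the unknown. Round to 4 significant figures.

30.10 g/mol

Using Graham's law: rate_X/rate_UF₆ = √(M_UF₆/M_X).
3.42 = √(352.02/M_X)
M_X = 352.02 / 3.42² = 352.02 / 11.70 = 30.10 g/mol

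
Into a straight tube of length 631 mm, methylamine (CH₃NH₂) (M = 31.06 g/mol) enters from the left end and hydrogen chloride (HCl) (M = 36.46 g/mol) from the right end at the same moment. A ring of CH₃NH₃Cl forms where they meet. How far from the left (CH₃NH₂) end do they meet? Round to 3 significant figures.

In equal time, each gas travels a distance ∝ its rate ∝ 1/√M, so d_CH₃NH₂/d_HCl = √(M_HCl/M_CH₃NH₂) = √(36.46/31.06) = 1.083.
With d_CH₃NH₂ + d_HCl = 631 mm, d_HCl = 631/(1 + 1.083) = 302.9 mm.
d_CH₃NH₂ = 631 − 302.9 = 328 mm.

328 mm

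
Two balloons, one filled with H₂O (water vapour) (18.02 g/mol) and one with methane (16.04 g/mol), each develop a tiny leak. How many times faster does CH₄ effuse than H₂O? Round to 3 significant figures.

1.06

Using Graham's law: rate_CH₄/rate_H₂O = √(M_H₂O/M_CH₄) = √(18.02/16.04) = √1.123 = 1.06.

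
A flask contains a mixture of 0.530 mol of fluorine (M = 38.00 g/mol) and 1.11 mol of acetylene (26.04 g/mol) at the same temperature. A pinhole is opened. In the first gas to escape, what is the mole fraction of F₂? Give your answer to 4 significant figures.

The effusion rate of species i is ∝ p_i/√M_i ∝ n_i/√M_i.
So x_F₂ in the escaping gas = (n_F₂/√M_F₂) / Σ(n_i/√M_i)
= (0.530/√38.00) / (0.530/√38.00 + 1.11/√26.04) = 0.08598/(0.08598 + 0.2175) = 0.2833.

0.2833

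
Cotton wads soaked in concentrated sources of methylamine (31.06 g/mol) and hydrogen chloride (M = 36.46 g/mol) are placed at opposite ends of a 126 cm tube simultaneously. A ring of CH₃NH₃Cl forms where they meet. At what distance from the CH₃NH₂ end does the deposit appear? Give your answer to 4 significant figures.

65.52 cm

Distances travelled in equal time are proportional to diffusion rates, so d_CH₃NH₂/d_HCl = √(M_HCl/M_CH₃NH₂) = √(36.46/31.06) = 1.083.
With d_CH₃NH₂ + d_HCl = 126 cm, d_HCl = 126/(1 + 1.083) = 60.48 cm.
d_CH₃NH₂ = 126 − 60.48 = 65.52 cm.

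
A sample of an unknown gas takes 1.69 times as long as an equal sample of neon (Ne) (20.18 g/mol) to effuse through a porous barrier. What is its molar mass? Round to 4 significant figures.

Using Graham's law: t_X/t_Ne = √(M_X/M_Ne).
1.69 = √(M_X/20.18)
M_X = 20.18 × 1.69² = 20.18 × 2.856 = 57.64 g/mol

57.64 g/mol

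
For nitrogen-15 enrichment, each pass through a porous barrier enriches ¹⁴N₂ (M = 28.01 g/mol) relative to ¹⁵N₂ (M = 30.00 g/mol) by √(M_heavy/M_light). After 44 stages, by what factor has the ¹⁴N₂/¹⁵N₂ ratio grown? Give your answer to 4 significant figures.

4.527

The single-stage factor is √(M_heavy/M_light), so 44 stages give [√(30.00/28.01)]^44 = (30.00/28.01)^(44/2).
= 1.07105^22 = 4.527.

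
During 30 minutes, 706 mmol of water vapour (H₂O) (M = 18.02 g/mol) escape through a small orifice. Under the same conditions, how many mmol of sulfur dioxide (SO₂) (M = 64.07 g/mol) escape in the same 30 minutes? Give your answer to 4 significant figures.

By Graham's law, rate_SO₂/rate_H₂O = √(M_H₂O/M_SO₂) = √(18.02/64.07) = √0.2813 = 0.5303.
So the amount for SO₂ is 706 × 0.5303 = 374.4 mmol.

374.4 mmol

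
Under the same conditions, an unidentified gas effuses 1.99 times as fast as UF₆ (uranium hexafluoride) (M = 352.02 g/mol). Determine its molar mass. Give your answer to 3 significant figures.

88.9 g/mol

Graham's law gives rate_X/rate_UF₆ = √(M_UF₆/M_X).
1.99 = √(352.02/M_X)
M_X = 352.02 / 1.99² = 352.02 / 3.960 = 88.9 g/mol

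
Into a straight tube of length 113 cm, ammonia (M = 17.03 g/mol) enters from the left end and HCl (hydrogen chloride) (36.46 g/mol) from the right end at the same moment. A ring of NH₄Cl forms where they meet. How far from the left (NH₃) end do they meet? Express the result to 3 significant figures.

67.1 cm

The fronts meet when d_NH₃ + d_HCl = L with d_NH₃/d_HCl = √(M_HCl/M_NH₃) (Graham's law). Here √(M_HCl/M_NH₃) = √(36.46/17.03) = 1.463.
With d_NH₃ + d_HCl = 113 cm, d_HCl = 113/(1 + 1.463) = 45.88 cm.
d_NH₃ = 113 − 45.88 = 67.1 cm.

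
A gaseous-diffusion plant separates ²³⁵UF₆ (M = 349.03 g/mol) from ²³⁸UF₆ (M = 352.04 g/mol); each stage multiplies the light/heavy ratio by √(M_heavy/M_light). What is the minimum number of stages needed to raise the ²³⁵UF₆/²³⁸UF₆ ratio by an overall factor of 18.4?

Per stage α = (352.04/349.03)^(1/2) = 1.00862^0.5, giving ln α = 0.004293.
Need α^N ≥ 18.4 ⇒ N ≥ ln(18.4) / ln α = 2.912 / 0.004293 = 678.32.
Minimum whole number of stages: N = 679.

679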